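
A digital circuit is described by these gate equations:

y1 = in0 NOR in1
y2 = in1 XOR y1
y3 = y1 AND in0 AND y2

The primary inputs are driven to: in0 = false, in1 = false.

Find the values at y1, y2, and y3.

y1 = true, y2 = true, y3 = false

y1 = in0 NOR in1 = false NOR false = true
y2 = in1 XOR y1 = false XOR true = true
y3 = y1 AND in0 AND y2 = true AND false AND true = false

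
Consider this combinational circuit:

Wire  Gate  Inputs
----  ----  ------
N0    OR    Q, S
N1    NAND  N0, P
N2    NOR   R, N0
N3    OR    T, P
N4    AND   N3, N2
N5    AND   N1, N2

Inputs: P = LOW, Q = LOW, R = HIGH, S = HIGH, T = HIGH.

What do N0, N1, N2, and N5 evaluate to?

N0 = Q OR S = LOW OR HIGH = HIGH
N1 = N0 NAND P = HIGH NAND LOW = HIGH
N2 = R NOR N0 = HIGH NOR HIGH = LOW
N5 = N1 AND N2 = HIGH AND LOW = LOW

N0 = HIGH, N1 = HIGH, N2 = LOW, N5 = LOW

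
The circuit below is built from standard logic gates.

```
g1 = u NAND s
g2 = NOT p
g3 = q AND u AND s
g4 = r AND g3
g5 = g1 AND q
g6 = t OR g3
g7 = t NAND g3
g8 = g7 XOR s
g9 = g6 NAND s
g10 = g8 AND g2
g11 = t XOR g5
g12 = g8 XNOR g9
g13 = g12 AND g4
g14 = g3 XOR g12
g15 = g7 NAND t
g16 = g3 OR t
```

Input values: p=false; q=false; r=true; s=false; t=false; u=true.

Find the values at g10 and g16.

g2 = NOT p = NOT false = true
g3 = q AND u AND s = false AND true AND false = false
g7 = t NAND g3 = false NAND false = true
g8 = g7 XOR s = true XOR false = true
g10 = g8 AND g2 = true AND true = true
g16 = g3 OR t = false OR false = false

g10 = true  g16 = false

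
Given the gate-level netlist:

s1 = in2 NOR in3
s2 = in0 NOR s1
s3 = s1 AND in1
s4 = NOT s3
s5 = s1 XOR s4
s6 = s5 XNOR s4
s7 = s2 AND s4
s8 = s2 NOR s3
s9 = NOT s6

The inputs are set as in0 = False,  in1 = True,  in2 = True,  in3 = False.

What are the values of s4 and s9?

s4 = True, s9 = False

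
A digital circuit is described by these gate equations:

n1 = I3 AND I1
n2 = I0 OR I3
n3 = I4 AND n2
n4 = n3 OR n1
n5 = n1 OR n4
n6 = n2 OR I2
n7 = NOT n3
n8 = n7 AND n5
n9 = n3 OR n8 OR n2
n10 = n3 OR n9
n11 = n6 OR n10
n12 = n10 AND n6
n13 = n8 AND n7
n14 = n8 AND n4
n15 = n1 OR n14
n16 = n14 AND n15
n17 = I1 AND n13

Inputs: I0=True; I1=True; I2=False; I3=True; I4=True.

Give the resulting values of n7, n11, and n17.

n7 = False, n11 = True, n17 = False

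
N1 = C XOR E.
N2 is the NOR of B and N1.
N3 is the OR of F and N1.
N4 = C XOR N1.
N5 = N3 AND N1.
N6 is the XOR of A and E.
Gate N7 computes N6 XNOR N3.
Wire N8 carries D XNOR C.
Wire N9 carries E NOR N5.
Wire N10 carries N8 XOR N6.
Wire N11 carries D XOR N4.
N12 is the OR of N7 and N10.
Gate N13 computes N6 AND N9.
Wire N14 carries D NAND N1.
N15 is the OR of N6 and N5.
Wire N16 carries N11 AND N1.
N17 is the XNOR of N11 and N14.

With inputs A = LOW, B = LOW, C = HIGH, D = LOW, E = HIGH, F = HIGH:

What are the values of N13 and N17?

N13 = LOW; N17 = HIGH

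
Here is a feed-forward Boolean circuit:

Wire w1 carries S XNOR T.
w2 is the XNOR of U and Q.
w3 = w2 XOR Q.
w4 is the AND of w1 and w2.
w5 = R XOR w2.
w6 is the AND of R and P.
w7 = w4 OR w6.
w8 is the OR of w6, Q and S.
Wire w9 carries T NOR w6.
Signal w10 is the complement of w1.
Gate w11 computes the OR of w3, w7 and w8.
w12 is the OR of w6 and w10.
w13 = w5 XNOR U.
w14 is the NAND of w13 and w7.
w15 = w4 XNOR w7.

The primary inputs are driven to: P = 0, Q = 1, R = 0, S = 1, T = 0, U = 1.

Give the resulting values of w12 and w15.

w12 = 1, w15 = 1

w1 = S XNOR T = 1 XNOR 0 = 0
w2 = U XNOR Q = 1 XNOR 1 = 1
w4 = w1 AND w2 = 0 AND 1 = 0
w6 = R AND P = 0 AND 0 = 0
w7 = w4 OR w6 = 0 OR 0 = 0
w10 = NOT w1 = NOT 0 = 1
w12 = w6 OR w10 = 0 OR 1 = 1
w15 = w4 XNOR w7 = 0 XNOR 0 = 1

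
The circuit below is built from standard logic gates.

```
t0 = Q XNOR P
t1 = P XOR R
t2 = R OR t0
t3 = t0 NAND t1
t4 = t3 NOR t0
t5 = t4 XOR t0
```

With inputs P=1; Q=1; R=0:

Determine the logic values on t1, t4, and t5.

t1 = 1  t4 = 0  t5 = 1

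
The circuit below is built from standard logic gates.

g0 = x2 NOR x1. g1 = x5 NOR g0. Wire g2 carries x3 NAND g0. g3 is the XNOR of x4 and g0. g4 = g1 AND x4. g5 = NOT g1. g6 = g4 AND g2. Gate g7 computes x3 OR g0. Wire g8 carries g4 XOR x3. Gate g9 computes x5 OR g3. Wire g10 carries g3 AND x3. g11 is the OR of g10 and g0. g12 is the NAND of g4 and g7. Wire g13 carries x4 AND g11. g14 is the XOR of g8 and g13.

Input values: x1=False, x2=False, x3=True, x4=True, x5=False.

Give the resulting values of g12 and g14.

g0 = x2 NOR x1 = False NOR False = True
g1 = x5 NOR g0 = False NOR True = False
g3 = x4 XNOR g0 = True XNOR True = True
g4 = g1 AND x4 = False AND True = False
g7 = x3 OR g0 = True OR True = True
g8 = g4 XOR x3 = False XOR True = True
g10 = g3 AND x3 = True AND True = True
g11 = g10 OR g0 = True OR True = True
g12 = g4 NAND g7 = False NAND True = True
g13 = x4 AND g11 = True AND True = True
g14 = g8 XOR g13 = True XOR True = False

g12 = True, g14 = False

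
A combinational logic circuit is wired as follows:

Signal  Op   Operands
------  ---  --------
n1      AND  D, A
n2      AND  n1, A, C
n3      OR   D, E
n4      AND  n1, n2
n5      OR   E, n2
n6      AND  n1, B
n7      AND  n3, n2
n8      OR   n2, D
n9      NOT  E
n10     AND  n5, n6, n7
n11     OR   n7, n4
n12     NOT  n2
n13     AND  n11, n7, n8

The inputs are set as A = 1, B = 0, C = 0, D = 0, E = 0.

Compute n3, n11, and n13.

n3 = 0; n11 = 0; n13 = 0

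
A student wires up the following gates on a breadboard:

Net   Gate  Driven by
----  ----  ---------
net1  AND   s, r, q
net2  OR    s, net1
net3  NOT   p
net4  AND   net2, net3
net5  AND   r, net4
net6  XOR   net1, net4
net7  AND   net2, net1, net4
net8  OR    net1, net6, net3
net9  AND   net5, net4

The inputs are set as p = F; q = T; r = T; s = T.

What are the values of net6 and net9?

net1 = s AND r AND q = T AND T AND T = T
net2 = s OR net1 = T OR T = T
net3 = NOT p = NOT F = T
net4 = net2 AND net3 = T AND T = T
net5 = r AND net4 = T AND T = T
net6 = net1 XOR net4 = T XOR T = F
net9 = net5 AND net4 = T AND T = T

net6 = F  net9 = T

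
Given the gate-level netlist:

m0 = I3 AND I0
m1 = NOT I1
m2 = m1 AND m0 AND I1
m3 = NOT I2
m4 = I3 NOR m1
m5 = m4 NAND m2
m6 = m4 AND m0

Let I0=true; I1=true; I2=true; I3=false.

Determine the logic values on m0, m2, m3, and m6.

m0 = I3 AND I0 = false AND true = false
m1 = NOT I1 = NOT true = false
m2 = m1 AND m0 AND I1 = false AND false AND true = false
m3 = NOT I2 = NOT true = false
m4 = I3 NOR m1 = false NOR false = true
m6 = m4 AND m0 = true AND false = false

m0 = false  m2 = false  m3 = false  m6 = false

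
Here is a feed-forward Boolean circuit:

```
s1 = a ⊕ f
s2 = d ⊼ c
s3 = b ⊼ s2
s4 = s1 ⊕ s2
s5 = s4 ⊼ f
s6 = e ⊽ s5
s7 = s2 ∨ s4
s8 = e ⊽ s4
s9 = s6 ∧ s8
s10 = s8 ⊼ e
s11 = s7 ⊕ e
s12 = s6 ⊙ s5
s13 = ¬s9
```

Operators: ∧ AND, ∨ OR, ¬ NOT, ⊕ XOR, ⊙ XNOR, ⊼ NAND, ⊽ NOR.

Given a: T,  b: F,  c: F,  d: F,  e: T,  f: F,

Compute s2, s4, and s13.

s1 = a XOR f = T XOR F = T
s2 = d NAND c = F NAND F = T
s4 = s1 XOR s2 = T XOR T = F
s5 = s4 NAND f = F NAND F = T
s6 = e NOR s5 = T NOR T = F
s8 = e NOR s4 = T NOR F = F
s9 = s6 AND s8 = F AND F = F
s13 = NOT s9 = NOT F = T

s2 = T, s4 = F, s13 = T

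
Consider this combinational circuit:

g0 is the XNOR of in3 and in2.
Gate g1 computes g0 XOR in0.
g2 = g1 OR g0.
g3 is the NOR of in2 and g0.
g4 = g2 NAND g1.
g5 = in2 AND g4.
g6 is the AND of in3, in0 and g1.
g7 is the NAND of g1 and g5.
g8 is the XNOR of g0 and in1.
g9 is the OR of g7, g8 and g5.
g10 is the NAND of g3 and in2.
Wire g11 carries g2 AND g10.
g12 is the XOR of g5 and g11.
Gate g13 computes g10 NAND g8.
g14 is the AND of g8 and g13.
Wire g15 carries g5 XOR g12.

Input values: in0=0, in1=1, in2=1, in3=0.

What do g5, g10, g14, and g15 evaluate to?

g5 = 1  g10 = 1  g14 = 0  g15 = 0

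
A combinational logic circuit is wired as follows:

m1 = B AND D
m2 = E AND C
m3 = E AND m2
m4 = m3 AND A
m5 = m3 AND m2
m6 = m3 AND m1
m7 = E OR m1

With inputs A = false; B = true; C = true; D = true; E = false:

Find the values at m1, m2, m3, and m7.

m1 = B AND D = true AND true = true
m2 = E AND C = false AND true = false
m3 = E AND m2 = false AND false = false
m7 = E OR m1 = false OR true = true

m1 = true, m2 = false, m3 = false, m7 = true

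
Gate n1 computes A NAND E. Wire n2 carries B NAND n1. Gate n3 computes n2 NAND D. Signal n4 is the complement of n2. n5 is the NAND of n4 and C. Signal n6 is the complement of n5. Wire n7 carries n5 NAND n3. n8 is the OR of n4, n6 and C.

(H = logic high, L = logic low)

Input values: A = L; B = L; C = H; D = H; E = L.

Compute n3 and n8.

n3 = L; n8 = H

n1 = A NAND E = L NAND L = H
n2 = B NAND n1 = L NAND H = H
n3 = n2 NAND D = H NAND H = L
n4 = NOT n2 = NOT H = L
n5 = n4 NAND C = L NAND H = H
n6 = NOT n5 = NOT H = L
n8 = n4 OR n6 OR C = L OR L OR H = H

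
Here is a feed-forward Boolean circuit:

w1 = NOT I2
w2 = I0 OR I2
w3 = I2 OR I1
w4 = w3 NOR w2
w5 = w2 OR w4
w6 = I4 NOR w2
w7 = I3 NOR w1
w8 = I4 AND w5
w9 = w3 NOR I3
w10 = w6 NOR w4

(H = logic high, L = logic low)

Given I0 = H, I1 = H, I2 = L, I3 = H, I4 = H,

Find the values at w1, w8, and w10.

w1 = H; w8 = H; w10 = H

w1 = NOT I2 = NOT L = H
w2 = I0 OR I2 = H OR L = H
w3 = I2 OR I1 = L OR H = H
w4 = w3 NOR w2 = H NOR H = L
w5 = w2 OR w4 = H OR L = H
w6 = I4 NOR w2 = H NOR H = L
w8 = I4 AND w5 = H AND H = H
w10 = w6 NOR w4 = L NOR L = H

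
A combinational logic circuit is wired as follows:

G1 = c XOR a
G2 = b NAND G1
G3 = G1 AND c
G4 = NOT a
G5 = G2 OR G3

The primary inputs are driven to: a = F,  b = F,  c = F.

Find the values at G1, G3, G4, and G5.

G1 = F  G3 = F  G4 = T  G5 = T

G1 = c XOR a = F XOR F = F
G2 = b NAND G1 = F NAND F = T
G3 = G1 AND c = F AND F = F
G4 = NOT a = NOT F = T
G5 = G2 OR G3 = T OR F = T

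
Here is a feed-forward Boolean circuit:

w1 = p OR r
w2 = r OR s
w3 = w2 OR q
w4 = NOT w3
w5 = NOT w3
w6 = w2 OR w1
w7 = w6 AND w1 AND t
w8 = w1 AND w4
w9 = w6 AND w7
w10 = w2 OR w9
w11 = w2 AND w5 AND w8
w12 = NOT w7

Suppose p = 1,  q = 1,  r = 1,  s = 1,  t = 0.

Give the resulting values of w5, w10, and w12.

w5 = 0, w10 = 1, w12 = 1

w1 = p OR r = 1 OR 1 = 1
w2 = r OR s = 1 OR 1 = 1
w3 = w2 OR q = 1 OR 1 = 1
w5 = NOT w3 = NOT 1 = 0
w6 = w2 OR w1 = 1 OR 1 = 1
w7 = w6 AND w1 AND t = 1 AND 1 AND 0 = 0
w9 = w6 AND w7 = 1 AND 0 = 0
w10 = w2 OR w9 = 1 OR 0 = 1
w12 = NOT w7 = NOT 0 = 1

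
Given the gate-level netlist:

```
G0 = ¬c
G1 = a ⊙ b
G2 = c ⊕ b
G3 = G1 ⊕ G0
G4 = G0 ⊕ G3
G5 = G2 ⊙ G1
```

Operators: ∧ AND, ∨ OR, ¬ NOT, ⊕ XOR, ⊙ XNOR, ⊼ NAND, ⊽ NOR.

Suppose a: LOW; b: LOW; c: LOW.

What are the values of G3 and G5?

G3 = LOW, G5 = LOW

G0 = NOT c = NOT LOW = HIGH
G1 = a XNOR b = LOW XNOR LOW = HIGH
G2 = c XOR b = LOW XOR LOW = LOW
G3 = G1 XOR G0 = HIGH XOR HIGH = LOW
G5 = G2 XNOR G1 = LOW XNOR HIGH = LOW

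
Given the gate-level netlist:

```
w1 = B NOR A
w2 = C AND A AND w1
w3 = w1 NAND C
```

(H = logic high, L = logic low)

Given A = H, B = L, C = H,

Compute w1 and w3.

w1 = L  w3 = H

w1 = B NOR A = L NOR H = L
w3 = w1 NAND C = L NAND H = H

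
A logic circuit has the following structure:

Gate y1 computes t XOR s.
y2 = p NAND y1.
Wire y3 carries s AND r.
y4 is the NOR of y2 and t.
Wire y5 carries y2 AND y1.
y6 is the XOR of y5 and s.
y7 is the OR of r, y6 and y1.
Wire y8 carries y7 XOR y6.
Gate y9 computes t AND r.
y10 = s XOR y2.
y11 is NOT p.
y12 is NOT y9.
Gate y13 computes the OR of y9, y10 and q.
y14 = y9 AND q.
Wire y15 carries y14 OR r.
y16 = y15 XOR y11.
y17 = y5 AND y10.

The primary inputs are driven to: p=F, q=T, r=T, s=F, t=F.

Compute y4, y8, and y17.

y1 = t XOR s = F XOR F = F
y2 = p NAND y1 = F NAND F = T
y4 = y2 NOR t = T NOR F = F
y5 = y2 AND y1 = T AND F = F
y6 = y5 XOR s = F XOR F = F
y7 = r OR y6 OR y1 = T OR F OR F = T
y8 = y7 XOR y6 = T XOR F = T
y10 = s XOR y2 = F XOR T = T
y17 = y5 AND y10 = F AND T = F

y4 = F  y8 = T  y17 = F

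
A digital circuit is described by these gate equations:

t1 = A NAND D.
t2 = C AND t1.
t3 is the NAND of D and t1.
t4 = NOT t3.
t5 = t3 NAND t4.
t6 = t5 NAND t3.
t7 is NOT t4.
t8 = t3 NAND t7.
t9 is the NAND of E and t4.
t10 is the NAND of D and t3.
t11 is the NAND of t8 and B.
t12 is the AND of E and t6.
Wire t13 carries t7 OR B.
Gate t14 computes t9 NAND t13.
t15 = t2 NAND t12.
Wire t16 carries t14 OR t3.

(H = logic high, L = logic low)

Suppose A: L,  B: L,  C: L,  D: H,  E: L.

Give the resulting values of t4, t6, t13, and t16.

t4 = H  t6 = H  t13 = L  t16 = H

t1 = A NAND D = L NAND H = H
t3 = D NAND t1 = H NAND H = L
t4 = NOT t3 = NOT L = H
t5 = t3 NAND t4 = L NAND H = H
t6 = t5 NAND t3 = H NAND L = H
t7 = NOT t4 = NOT H = L
t9 = E NAND t4 = L NAND H = H
t13 = t7 OR B = L OR L = L
t14 = t9 NAND t13 = H NAND L = H
t16 = t14 OR t3 = H OR L = H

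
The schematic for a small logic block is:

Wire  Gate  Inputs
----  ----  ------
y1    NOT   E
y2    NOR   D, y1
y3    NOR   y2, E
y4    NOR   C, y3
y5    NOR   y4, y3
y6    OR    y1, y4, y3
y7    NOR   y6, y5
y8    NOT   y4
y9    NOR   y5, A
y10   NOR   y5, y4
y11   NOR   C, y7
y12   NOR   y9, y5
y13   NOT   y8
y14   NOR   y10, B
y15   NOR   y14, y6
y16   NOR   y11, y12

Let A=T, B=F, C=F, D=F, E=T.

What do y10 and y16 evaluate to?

y10 = F  y16 = F

y1 = NOT E = NOT T = F
y2 = D NOR y1 = F NOR F = T
y3 = y2 NOR E = T NOR T = F
y4 = C NOR y3 = F NOR F = T
y5 = y4 NOR y3 = T NOR F = F
y6 = y1 OR y4 OR y3 = F OR T OR F = T
y7 = y6 NOR y5 = T NOR F = F
y9 = y5 NOR A = F NOR T = F
y10 = y5 NOR y4 = F NOR T = F
y11 = C NOR y7 = F NOR F = T
y12 = y9 NOR y5 = F NOR F = T
y16 = y11 NOR y12 = T NOR T = F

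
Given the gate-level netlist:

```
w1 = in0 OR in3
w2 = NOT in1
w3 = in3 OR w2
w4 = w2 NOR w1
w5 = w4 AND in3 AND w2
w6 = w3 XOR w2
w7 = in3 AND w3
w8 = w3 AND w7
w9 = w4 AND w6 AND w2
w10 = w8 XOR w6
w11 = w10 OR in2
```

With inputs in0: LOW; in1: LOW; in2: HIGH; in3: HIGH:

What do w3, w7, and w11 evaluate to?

w3 = HIGH; w7 = HIGH; w11 = HIGH

w2 = NOT in1 = NOT LOW = HIGH
w3 = in3 OR w2 = HIGH OR HIGH = HIGH
w6 = w3 XOR w2 = HIGH XOR HIGH = LOW
w7 = in3 AND w3 = HIGH AND HIGH = HIGH
w8 = w3 AND w7 = HIGH AND HIGH = HIGH
w10 = w8 XOR w6 = HIGH XOR LOW = HIGH
w11 = w10 OR in2 = HIGH OR HIGH = HIGH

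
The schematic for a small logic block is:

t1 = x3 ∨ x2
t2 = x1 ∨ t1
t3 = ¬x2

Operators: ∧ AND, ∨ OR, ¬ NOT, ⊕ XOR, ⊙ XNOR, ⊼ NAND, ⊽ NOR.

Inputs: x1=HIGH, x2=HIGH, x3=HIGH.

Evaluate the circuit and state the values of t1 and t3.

t1 = HIGH, t3 = LOW

t1 = x3 OR x2 = HIGH OR HIGH = HIGH
t3 = NOT x2 = NOT HIGH = LOW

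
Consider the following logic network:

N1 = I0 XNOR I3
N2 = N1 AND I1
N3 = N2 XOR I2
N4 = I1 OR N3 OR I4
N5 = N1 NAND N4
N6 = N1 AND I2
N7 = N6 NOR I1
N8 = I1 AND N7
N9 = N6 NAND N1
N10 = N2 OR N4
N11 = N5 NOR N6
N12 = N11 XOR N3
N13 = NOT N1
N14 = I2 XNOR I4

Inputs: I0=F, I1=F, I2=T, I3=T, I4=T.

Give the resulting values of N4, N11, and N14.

N4 = T; N11 = F; N14 = T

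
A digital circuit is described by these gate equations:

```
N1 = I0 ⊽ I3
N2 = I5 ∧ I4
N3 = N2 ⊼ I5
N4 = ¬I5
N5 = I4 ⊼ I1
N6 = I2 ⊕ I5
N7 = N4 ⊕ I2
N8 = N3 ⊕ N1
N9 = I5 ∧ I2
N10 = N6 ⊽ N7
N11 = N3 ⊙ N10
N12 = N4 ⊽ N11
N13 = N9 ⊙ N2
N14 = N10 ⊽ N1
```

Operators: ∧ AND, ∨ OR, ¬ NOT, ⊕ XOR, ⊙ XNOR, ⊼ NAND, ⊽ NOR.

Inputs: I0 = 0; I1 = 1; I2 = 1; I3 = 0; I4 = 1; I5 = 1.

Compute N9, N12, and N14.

N1 = I0 NOR I3 = 0 NOR 0 = 1
N2 = I5 AND I4 = 1 AND 1 = 1
N3 = N2 NAND I5 = 1 NAND 1 = 0
N4 = NOT I5 = NOT 1 = 0
N6 = I2 XOR I5 = 1 XOR 1 = 0
N7 = N4 XOR I2 = 0 XOR 1 = 1
N9 = I5 AND I2 = 1 AND 1 = 1
N10 = N6 NOR N7 = 0 NOR 1 = 0
N11 = N3 XNOR N10 = 0 XNOR 0 = 1
N12 = N4 NOR N11 = 0 NOR 1 = 0
N14 = N10 NOR N1 = 0 NOR 1 = 0

N9 = 1; N12 = 0; N14 = 0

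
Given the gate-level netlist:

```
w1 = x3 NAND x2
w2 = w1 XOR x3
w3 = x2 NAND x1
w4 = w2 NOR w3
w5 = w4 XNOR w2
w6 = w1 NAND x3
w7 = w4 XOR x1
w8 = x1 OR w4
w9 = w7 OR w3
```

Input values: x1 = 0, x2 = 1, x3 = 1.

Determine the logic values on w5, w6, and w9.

w1 = x3 NAND x2 = 1 NAND 1 = 0
w2 = w1 XOR x3 = 0 XOR 1 = 1
w3 = x2 NAND x1 = 1 NAND 0 = 1
w4 = w2 NOR w3 = 1 NOR 1 = 0
w5 = w4 XNOR w2 = 0 XNOR 1 = 0
w6 = w1 NAND x3 = 0 NAND 1 = 1
w7 = w4 XOR x1 = 0 XOR 0 = 0
w9 = w7 OR w3 = 0 OR 1 = 1

w5 = 0  w6 = 1  w9 = 1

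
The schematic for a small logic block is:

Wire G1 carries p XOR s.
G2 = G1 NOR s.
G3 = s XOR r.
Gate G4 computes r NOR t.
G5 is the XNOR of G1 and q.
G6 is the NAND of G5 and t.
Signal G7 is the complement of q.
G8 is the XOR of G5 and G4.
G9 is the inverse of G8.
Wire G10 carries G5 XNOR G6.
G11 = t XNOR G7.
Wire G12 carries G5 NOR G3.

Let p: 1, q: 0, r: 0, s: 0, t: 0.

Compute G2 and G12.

G1 = p XOR s = 1 XOR 0 = 1
G2 = G1 NOR s = 1 NOR 0 = 0
G3 = s XOR r = 0 XOR 0 = 0
G5 = G1 XNOR q = 1 XNOR 0 = 0
G12 = G5 NOR G3 = 0 NOR 0 = 1

G2 = 0, G12 = 1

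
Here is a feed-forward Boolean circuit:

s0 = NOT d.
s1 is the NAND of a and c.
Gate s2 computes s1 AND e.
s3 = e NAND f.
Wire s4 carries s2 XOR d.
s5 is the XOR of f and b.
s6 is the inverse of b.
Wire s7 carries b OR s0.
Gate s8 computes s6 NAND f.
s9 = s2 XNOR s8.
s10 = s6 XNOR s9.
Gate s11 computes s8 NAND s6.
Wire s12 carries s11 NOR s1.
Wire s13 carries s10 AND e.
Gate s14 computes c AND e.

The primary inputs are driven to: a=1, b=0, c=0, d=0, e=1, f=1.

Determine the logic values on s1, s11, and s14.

s1 = a NAND c = 1 NAND 0 = 1
s6 = NOT b = NOT 0 = 1
s8 = s6 NAND f = 1 NAND 1 = 0
s11 = s8 NAND s6 = 0 NAND 1 = 1
s14 = c AND e = 0 AND 1 = 0

s1 = 1; s11 = 1; s14 = 0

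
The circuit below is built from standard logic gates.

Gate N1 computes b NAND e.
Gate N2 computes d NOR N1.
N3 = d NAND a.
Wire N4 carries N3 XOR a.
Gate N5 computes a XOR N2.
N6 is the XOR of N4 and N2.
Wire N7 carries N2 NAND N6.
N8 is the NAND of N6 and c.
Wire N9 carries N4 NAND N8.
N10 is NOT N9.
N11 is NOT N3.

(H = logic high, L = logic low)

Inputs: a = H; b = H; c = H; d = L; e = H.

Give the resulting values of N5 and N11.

N1 = b NAND e = H NAND H = L
N2 = d NOR N1 = L NOR L = H
N3 = d NAND a = L NAND H = H
N5 = a XOR N2 = H XOR H = L
N11 = NOT N3 = NOT H = L

N5 = L, N11 = L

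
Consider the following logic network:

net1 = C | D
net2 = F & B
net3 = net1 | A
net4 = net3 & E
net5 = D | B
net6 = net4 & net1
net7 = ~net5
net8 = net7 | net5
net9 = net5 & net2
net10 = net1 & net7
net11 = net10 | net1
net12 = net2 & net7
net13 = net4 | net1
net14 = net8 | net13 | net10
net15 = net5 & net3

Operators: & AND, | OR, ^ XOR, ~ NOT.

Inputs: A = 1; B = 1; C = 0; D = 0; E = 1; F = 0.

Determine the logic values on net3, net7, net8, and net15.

net3 = 1  net7 = 0  net8 = 1  net15 = 1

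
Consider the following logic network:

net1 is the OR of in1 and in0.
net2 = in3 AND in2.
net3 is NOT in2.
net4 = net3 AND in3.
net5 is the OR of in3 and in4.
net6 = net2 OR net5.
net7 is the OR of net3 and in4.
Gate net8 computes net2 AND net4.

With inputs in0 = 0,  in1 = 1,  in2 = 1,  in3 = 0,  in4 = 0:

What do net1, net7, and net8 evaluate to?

net1 = in1 OR in0 = 1 OR 0 = 1
net2 = in3 AND in2 = 0 AND 1 = 0
net3 = NOT in2 = NOT 1 = 0
net4 = net3 AND in3 = 0 AND 0 = 0
net7 = net3 OR in4 = 0 OR 0 = 0
net8 = net2 AND net4 = 0 AND 0 = 0

net1 = 1, net7 = 0, net8 = 0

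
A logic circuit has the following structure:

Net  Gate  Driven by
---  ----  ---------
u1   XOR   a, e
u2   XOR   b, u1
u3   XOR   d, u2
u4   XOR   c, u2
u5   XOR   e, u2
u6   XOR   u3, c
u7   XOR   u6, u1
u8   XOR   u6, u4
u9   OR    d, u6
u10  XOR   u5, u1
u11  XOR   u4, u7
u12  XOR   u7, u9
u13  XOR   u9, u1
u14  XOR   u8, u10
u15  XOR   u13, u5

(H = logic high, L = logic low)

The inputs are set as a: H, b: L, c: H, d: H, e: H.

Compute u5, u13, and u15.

u5 = H  u13 = H  u15 = L

u1 = a XOR e = H XOR H = L
u2 = b XOR u1 = L XOR L = L
u3 = d XOR u2 = H XOR L = H
u5 = e XOR u2 = H XOR L = H
u6 = u3 XOR c = H XOR H = L
u9 = d OR u6 = H OR L = H
u13 = u9 XOR u1 = H XOR L = H
u15 = u13 XOR u5 = H XOR H = L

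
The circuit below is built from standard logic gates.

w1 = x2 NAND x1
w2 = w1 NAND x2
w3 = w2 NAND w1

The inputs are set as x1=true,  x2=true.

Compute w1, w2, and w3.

w1 = x2 NAND x1 = true NAND true = false
w2 = w1 NAND x2 = false NAND true = true
w3 = w2 NAND w1 = true NAND false = true

w1 = false, w2 = true, w3 = true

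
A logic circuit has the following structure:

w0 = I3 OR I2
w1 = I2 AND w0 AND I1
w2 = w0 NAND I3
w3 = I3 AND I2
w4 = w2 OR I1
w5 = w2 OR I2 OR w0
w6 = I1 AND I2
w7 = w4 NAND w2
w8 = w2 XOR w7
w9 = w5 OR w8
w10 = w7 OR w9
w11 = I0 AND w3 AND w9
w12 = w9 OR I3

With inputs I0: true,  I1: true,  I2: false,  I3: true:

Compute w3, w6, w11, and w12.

w3 = false; w6 = false; w11 = false; w12 = true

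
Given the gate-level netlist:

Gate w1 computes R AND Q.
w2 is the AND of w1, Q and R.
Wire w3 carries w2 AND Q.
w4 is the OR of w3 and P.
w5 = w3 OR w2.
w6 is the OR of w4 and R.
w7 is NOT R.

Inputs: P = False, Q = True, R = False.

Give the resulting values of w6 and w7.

w1 = R AND Q = False AND True = False
w2 = w1 AND Q AND R = False AND True AND False = False
w3 = w2 AND Q = False AND True = False
w4 = w3 OR P = False OR False = False
w6 = w4 OR R = False OR False = False
w7 = NOT R = NOT False = True

w6 = False, w7 = True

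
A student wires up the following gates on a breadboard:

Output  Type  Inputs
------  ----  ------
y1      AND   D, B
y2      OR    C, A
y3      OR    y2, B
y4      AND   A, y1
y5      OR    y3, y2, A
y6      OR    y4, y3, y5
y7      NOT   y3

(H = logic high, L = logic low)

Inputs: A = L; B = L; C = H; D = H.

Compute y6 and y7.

y6 = H, y7 = L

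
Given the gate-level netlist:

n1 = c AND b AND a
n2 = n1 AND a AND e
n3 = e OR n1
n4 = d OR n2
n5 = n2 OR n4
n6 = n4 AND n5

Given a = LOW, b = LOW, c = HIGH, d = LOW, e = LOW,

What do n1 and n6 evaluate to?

n1 = c AND b AND a = HIGH AND LOW AND LOW = LOW
n2 = n1 AND a AND e = LOW AND LOW AND LOW = LOW
n4 = d OR n2 = LOW OR LOW = LOW
n5 = n2 OR n4 = LOW OR LOW = LOW
n6 = n4 AND n5 = LOW AND LOW = LOW

n1 = LOW, n6 = LOW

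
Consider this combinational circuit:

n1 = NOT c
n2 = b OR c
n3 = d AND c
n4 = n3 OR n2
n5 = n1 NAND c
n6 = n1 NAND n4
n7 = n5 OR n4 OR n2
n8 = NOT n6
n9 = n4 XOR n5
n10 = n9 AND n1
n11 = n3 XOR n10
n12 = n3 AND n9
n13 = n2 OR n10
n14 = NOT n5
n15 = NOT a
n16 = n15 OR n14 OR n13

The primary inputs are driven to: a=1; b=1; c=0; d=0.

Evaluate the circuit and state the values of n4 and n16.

n4 = 1, n16 = 1

n1 = NOT c = NOT 0 = 1
n2 = b OR c = 1 OR 0 = 1
n3 = d AND c = 0 AND 0 = 0
n4 = n3 OR n2 = 0 OR 1 = 1
n5 = n1 NAND c = 1 NAND 0 = 1
n9 = n4 XOR n5 = 1 XOR 1 = 0
n10 = n9 AND n1 = 0 AND 1 = 0
n13 = n2 OR n10 = 1 OR 0 = 1
n14 = NOT n5 = NOT 1 = 0
n15 = NOT a = NOT 1 = 0
n16 = n15 OR n14 OR n13 = 0 OR 0 OR 1 = 1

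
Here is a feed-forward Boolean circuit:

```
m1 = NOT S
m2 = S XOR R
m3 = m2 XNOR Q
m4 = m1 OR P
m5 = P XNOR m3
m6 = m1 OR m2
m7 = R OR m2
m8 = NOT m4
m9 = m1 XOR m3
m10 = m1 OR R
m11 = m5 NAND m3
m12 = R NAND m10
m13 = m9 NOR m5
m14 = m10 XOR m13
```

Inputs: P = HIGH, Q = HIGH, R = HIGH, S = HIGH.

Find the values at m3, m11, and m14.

m1 = NOT S = NOT HIGH = LOW
m2 = S XOR R = HIGH XOR HIGH = LOW
m3 = m2 XNOR Q = LOW XNOR HIGH = LOW
m5 = P XNOR m3 = HIGH XNOR LOW = LOW
m9 = m1 XOR m3 = LOW XOR LOW = LOW
m10 = m1 OR R = LOW OR HIGH = HIGH
m11 = m5 NAND m3 = LOW NAND LOW = HIGH
m13 = m9 NOR m5 = LOW NOR LOW = HIGH
m14 = m10 XOR m13 = HIGH XOR HIGH = LOW

m3 = LOW  m11 = HIGH  m14 = LOW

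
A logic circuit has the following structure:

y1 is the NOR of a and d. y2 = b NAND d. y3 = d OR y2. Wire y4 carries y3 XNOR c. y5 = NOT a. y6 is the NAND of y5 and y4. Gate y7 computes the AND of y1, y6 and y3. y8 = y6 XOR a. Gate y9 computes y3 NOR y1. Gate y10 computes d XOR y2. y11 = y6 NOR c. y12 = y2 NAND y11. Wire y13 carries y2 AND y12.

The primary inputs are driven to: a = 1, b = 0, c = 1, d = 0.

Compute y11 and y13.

y11 = 0, y13 = 1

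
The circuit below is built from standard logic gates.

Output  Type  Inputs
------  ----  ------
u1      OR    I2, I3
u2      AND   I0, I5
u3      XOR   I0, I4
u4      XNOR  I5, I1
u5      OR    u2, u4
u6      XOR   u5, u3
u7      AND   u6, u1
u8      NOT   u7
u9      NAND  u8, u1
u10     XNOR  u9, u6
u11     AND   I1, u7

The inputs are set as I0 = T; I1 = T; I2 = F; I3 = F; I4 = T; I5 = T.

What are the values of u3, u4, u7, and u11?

u3 = F; u4 = T; u7 = F; u11 = F

u1 = I2 OR I3 = F OR F = F
u2 = I0 AND I5 = T AND T = T
u3 = I0 XOR I4 = T XOR T = F
u4 = I5 XNOR I1 = T XNOR T = T
u5 = u2 OR u4 = T OR T = T
u6 = u5 XOR u3 = T XOR F = T
u7 = u6 AND u1 = T AND F = F
u11 = I1 AND u7 = T AND F = F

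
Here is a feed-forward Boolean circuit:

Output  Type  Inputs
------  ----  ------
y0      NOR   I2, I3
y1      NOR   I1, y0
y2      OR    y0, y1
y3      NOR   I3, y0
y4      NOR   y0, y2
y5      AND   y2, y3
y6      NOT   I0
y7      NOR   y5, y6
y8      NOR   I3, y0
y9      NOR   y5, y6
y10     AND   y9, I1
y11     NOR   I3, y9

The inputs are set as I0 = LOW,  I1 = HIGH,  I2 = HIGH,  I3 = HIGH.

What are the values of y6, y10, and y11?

y0 = I2 NOR I3 = HIGH NOR HIGH = LOW
y1 = I1 NOR y0 = HIGH NOR LOW = LOW
y2 = y0 OR y1 = LOW OR LOW = LOW
y3 = I3 NOR y0 = HIGH NOR LOW = LOW
y5 = y2 AND y3 = LOW AND LOW = LOW
y6 = NOT I0 = NOT LOW = HIGH
y9 = y5 NOR y6 = LOW NOR HIGH = LOW
y10 = y9 AND I1 = LOW AND HIGH = LOW
y11 = I3 NOR y9 = HIGH NOR LOW = LOW

y6 = HIGH, y10 = LOW, y11 = LOW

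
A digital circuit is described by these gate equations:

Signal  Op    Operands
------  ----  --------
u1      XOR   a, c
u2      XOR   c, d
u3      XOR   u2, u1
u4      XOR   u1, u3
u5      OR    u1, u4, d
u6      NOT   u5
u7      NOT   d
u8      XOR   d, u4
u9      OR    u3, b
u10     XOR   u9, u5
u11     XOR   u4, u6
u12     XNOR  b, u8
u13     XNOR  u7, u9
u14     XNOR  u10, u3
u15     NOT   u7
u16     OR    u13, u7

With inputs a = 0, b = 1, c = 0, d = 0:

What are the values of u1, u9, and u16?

u1 = 0, u9 = 1, u16 = 1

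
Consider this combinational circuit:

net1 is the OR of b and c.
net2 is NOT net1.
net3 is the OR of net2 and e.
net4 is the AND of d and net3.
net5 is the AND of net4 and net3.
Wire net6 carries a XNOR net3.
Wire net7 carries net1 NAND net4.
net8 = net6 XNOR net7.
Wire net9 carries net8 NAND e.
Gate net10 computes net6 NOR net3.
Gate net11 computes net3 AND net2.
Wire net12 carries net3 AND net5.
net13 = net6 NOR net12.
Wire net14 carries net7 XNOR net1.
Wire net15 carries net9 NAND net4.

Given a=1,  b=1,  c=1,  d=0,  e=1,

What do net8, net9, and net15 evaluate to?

net1 = b OR c = 1 OR 1 = 1
net2 = NOT net1 = NOT 1 = 0
net3 = net2 OR e = 0 OR 1 = 1
net4 = d AND net3 = 0 AND 1 = 0
net6 = a XNOR net3 = 1 XNOR 1 = 1
net7 = net1 NAND net4 = 1 NAND 0 = 1
net8 = net6 XNOR net7 = 1 XNOR 1 = 1
net9 = net8 NAND e = 1 NAND 1 = 0
net15 = net9 NAND net4 = 0 NAND 0 = 1

net8 = 1, net9 = 0, net15 = 1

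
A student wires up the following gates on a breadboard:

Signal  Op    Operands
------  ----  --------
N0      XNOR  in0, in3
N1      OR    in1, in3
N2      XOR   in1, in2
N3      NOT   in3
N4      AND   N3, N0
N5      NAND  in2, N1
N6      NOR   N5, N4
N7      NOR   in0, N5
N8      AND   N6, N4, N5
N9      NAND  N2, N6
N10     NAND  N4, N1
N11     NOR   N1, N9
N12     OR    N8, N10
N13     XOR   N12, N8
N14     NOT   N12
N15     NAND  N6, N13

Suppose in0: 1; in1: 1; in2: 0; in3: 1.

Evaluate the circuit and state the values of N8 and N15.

N0 = in0 XNOR in3 = 1 XNOR 1 = 1
N1 = in1 OR in3 = 1 OR 1 = 1
N3 = NOT in3 = NOT 1 = 0
N4 = N3 AND N0 = 0 AND 1 = 0
N5 = in2 NAND N1 = 0 NAND 1 = 1
N6 = N5 NOR N4 = 1 NOR 0 = 0
N8 = N6 AND N4 AND N5 = 0 AND 0 AND 1 = 0
N10 = N4 NAND N1 = 0 NAND 1 = 1
N12 = N8 OR N10 = 0 OR 1 = 1
N13 = N12 XOR N8 = 1 XOR 0 = 1
N15 = N6 NAND N13 = 0 NAND 1 = 1

N8 = 0, N15 = 1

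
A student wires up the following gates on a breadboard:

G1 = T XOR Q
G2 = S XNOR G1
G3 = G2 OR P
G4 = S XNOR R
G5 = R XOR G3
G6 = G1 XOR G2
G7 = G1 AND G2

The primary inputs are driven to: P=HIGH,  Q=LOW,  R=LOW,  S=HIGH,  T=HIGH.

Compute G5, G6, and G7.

G1 = T XOR Q = HIGH XOR LOW = HIGH
G2 = S XNOR G1 = HIGH XNOR HIGH = HIGH
G3 = G2 OR P = HIGH OR HIGH = HIGH
G5 = R XOR G3 = LOW XOR HIGH = HIGH
G6 = G1 XOR G2 = HIGH XOR HIGH = LOW
G7 = G1 AND G2 = HIGH AND HIGH = HIGH

G5 = HIGH, G6 = LOW, G7 = HIGH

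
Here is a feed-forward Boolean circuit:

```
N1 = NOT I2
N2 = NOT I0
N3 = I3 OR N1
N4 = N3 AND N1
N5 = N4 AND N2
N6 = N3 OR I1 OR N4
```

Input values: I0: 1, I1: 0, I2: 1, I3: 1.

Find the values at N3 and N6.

N1 = NOT I2 = NOT 1 = 0
N3 = I3 OR N1 = 1 OR 0 = 1
N4 = N3 AND N1 = 1 AND 0 = 0
N6 = N3 OR I1 OR N4 = 1 OR 0 OR 0 = 1

N3 = 1; N6 = 1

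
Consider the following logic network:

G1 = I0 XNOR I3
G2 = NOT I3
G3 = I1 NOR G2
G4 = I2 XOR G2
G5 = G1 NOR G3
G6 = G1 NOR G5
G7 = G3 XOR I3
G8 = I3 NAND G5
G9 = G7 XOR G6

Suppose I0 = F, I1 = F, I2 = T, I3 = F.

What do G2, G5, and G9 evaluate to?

G2 = T  G5 = F  G9 = F

G1 = I0 XNOR I3 = F XNOR F = T
G2 = NOT I3 = NOT F = T
G3 = I1 NOR G2 = F NOR T = F
G5 = G1 NOR G3 = T NOR F = F
G6 = G1 NOR G5 = T NOR F = F
G7 = G3 XOR I3 = F XOR F = F
G9 = G7 XOR G6 = F XOR F = F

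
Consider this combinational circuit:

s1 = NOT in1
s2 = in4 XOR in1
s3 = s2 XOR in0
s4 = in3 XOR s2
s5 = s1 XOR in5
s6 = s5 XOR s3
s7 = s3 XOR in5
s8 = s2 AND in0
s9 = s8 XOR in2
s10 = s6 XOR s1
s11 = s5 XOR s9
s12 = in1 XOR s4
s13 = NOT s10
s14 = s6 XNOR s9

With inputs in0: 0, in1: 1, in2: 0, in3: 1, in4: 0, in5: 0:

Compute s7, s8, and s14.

s7 = 1  s8 = 0  s14 = 0

s1 = NOT in1 = NOT 1 = 0
s2 = in4 XOR in1 = 0 XOR 1 = 1
s3 = s2 XOR in0 = 1 XOR 0 = 1
s5 = s1 XOR in5 = 0 XOR 0 = 0
s6 = s5 XOR s3 = 0 XOR 1 = 1
s7 = s3 XOR in5 = 1 XOR 0 = 1
s8 = s2 AND in0 = 1 AND 0 = 0
s9 = s8 XOR in2 = 0 XOR 0 = 0
s14 = s6 XNOR s9 = 1 XNOR 0 = 0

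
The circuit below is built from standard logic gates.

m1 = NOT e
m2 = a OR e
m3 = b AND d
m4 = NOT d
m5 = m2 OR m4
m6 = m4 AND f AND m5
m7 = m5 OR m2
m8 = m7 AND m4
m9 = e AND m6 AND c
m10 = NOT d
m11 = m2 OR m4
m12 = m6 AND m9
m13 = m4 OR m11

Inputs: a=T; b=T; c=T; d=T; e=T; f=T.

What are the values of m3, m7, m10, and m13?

m2 = a OR e = T OR T = T
m3 = b AND d = T AND T = T
m4 = NOT d = NOT T = F
m5 = m2 OR m4 = T OR F = T
m7 = m5 OR m2 = T OR T = T
m10 = NOT d = NOT T = F
m11 = m2 OR m4 = T OR F = T
m13 = m4 OR m11 = F OR T = T

m3 = T  m7 = T  m10 = F  m13 = T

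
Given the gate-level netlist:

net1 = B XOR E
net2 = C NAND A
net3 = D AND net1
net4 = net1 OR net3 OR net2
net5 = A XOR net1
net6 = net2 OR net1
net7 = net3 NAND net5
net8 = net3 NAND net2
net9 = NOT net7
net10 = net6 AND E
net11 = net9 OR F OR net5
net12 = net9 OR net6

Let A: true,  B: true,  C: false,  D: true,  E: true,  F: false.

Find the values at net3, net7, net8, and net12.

net3 = false  net7 = true  net8 = true  net12 = true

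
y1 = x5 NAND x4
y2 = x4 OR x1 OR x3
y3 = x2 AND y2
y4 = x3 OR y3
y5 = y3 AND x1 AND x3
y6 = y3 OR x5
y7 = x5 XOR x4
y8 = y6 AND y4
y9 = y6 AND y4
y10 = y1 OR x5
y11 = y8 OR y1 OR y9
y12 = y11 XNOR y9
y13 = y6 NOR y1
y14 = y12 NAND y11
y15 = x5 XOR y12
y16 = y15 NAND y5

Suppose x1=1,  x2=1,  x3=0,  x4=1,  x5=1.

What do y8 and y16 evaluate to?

y8 = 1; y16 = 1

y1 = x5 NAND x4 = 1 NAND 1 = 0
y2 = x4 OR x1 OR x3 = 1 OR 1 OR 0 = 1
y3 = x2 AND y2 = 1 AND 1 = 1
y4 = x3 OR y3 = 0 OR 1 = 1
y5 = y3 AND x1 AND x3 = 1 AND 1 AND 0 = 0
y6 = y3 OR x5 = 1 OR 1 = 1
y8 = y6 AND y4 = 1 AND 1 = 1
y9 = y6 AND y4 = 1 AND 1 = 1
y11 = y8 OR y1 OR y9 = 1 OR 0 OR 1 = 1
y12 = y11 XNOR y9 = 1 XNOR 1 = 1
y15 = x5 XOR y12 = 1 XOR 1 = 0
y16 = y15 NAND y5 = 0 NAND 0 = 1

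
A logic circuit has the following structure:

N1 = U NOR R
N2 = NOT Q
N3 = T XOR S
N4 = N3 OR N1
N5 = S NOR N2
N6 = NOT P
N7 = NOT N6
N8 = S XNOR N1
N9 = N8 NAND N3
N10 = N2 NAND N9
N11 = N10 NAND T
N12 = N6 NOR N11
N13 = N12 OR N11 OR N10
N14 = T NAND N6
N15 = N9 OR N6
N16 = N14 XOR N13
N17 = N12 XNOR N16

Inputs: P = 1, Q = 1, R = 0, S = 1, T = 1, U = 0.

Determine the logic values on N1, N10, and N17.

N1 = 1  N10 = 1  N17 = 0

N1 = U NOR R = 0 NOR 0 = 1
N2 = NOT Q = NOT 1 = 0
N3 = T XOR S = 1 XOR 1 = 0
N6 = NOT P = NOT 1 = 0
N8 = S XNOR N1 = 1 XNOR 1 = 1
N9 = N8 NAND N3 = 1 NAND 0 = 1
N10 = N2 NAND N9 = 0 NAND 1 = 1
N11 = N10 NAND T = 1 NAND 1 = 0
N12 = N6 NOR N11 = 0 NOR 0 = 1
N13 = N12 OR N11 OR N10 = 1 OR 0 OR 1 = 1
N14 = T NAND N6 = 1 NAND 0 = 1
N16 = N14 XOR N13 = 1 XOR 1 = 0
N17 = N12 XNOR N16 = 1 XNOR 0 = 0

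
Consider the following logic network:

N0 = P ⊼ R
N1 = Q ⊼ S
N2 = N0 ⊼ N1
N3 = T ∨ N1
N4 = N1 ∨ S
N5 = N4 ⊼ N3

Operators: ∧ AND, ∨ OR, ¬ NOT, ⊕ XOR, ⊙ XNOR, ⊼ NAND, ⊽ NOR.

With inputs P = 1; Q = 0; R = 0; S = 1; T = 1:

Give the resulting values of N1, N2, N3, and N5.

N1 = 1  N2 = 0  N3 = 1  N5 = 0

N0 = P NAND R = 1 NAND 0 = 1
N1 = Q NAND S = 0 NAND 1 = 1
N2 = N0 NAND N1 = 1 NAND 1 = 0
N3 = T OR N1 = 1 OR 1 = 1
N4 = N1 OR S = 1 OR 1 = 1
N5 = N4 NAND N3 = 1 NAND 1 = 0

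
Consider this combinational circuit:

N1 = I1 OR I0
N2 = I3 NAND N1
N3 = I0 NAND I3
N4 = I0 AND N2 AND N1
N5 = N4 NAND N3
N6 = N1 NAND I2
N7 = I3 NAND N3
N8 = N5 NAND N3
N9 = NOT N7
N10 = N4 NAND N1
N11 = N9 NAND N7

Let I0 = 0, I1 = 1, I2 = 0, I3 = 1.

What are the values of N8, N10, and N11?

N8 = 0; N10 = 1; N11 = 1

N1 = I1 OR I0 = 1 OR 0 = 1
N2 = I3 NAND N1 = 1 NAND 1 = 0
N3 = I0 NAND I3 = 0 NAND 1 = 1
N4 = I0 AND N2 AND N1 = 0 AND 0 AND 1 = 0
N5 = N4 NAND N3 = 0 NAND 1 = 1
N7 = I3 NAND N3 = 1 NAND 1 = 0
N8 = N5 NAND N3 = 1 NAND 1 = 0
N9 = NOT N7 = NOT 0 = 1
N10 = N4 NAND N1 = 0 NAND 1 = 1
N11 = N9 NAND N7 = 1 NAND 0 = 1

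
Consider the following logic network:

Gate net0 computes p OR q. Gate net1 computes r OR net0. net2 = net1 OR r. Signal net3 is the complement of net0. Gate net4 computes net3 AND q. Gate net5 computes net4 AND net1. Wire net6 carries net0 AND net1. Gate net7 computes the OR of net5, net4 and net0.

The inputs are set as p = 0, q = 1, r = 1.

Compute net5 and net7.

net5 = 0; net7 = 1

net0 = p OR q = 0 OR 1 = 1
net1 = r OR net0 = 1 OR 1 = 1
net3 = NOT net0 = NOT 1 = 0
net4 = net3 AND q = 0 AND 1 = 0
net5 = net4 AND net1 = 0 AND 1 = 0
net7 = net5 OR net4 OR net0 = 0 OR 0 OR 1 = 1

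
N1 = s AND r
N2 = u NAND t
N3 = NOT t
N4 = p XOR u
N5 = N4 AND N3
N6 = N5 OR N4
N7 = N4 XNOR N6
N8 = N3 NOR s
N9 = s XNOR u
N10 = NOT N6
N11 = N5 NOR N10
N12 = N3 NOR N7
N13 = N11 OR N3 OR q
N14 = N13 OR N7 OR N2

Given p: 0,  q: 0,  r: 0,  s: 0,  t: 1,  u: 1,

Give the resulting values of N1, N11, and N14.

N1 = 0; N11 = 1; N14 = 1

N1 = s AND r = 0 AND 0 = 0
N2 = u NAND t = 1 NAND 1 = 0
N3 = NOT t = NOT 1 = 0
N4 = p XOR u = 0 XOR 1 = 1
N5 = N4 AND N3 = 1 AND 0 = 0
N6 = N5 OR N4 = 0 OR 1 = 1
N7 = N4 XNOR N6 = 1 XNOR 1 = 1
N10 = NOT N6 = NOT 1 = 0
N11 = N5 NOR N10 = 0 NOR 0 = 1
N13 = N11 OR N3 OR q = 1 OR 0 OR 0 = 1
N14 = N13 OR N7 OR N2 = 1 OR 1 OR 0 = 1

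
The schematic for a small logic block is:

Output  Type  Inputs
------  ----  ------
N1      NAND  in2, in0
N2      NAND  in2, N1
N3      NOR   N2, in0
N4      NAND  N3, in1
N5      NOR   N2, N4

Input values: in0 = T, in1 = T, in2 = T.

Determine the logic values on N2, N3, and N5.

N2 = T, N3 = F, N5 = F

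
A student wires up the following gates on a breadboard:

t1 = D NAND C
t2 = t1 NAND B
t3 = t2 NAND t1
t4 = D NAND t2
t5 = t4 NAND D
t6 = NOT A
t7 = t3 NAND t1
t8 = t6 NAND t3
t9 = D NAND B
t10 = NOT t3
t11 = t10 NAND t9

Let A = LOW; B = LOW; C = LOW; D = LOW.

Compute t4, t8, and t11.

t4 = HIGH  t8 = HIGH  t11 = LOW

t1 = D NAND C = LOW NAND LOW = HIGH
t2 = t1 NAND B = HIGH NAND LOW = HIGH
t3 = t2 NAND t1 = HIGH NAND HIGH = LOW
t4 = D NAND t2 = LOW NAND HIGH = HIGH
t6 = NOT A = NOT LOW = HIGH
t8 = t6 NAND t3 = HIGH NAND LOW = HIGH
t9 = D NAND B = LOW NAND LOW = HIGH
t10 = NOT t3 = NOT LOW = HIGH
t11 = t10 NAND t9 = HIGH NAND HIGH = LOW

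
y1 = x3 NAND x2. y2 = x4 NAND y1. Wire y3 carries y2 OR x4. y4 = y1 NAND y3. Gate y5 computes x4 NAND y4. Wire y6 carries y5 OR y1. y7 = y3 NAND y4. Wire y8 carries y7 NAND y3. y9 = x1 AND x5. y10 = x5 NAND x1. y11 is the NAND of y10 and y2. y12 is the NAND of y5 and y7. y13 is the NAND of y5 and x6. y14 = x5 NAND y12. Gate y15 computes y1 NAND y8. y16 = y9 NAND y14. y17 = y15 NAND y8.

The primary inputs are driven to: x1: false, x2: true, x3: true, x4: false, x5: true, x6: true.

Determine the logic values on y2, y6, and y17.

y1 = x3 NAND x2 = true NAND true = false
y2 = x4 NAND y1 = false NAND false = true
y3 = y2 OR x4 = true OR false = true
y4 = y1 NAND y3 = false NAND true = true
y5 = x4 NAND y4 = false NAND true = true
y6 = y5 OR y1 = true OR false = true
y7 = y3 NAND y4 = true NAND true = false
y8 = y7 NAND y3 = false NAND true = true
y15 = y1 NAND y8 = false NAND true = true
y17 = y15 NAND y8 = true NAND true = false

y2 = true; y6 = true; y17 = false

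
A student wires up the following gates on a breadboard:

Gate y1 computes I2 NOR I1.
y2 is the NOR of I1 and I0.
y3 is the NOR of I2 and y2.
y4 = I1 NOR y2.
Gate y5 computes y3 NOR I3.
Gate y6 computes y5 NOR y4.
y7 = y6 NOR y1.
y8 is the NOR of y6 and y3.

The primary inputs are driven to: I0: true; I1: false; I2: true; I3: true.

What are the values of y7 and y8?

y7 = true, y8 = true

y1 = I2 NOR I1 = true NOR false = false
y2 = I1 NOR I0 = false NOR true = false
y3 = I2 NOR y2 = true NOR false = false
y4 = I1 NOR y2 = false NOR false = true
y5 = y3 NOR I3 = false NOR true = false
y6 = y5 NOR y4 = false NOR true = false
y7 = y6 NOR y1 = false NOR false = true
y8 = y6 NOR y3 = false NOR false = true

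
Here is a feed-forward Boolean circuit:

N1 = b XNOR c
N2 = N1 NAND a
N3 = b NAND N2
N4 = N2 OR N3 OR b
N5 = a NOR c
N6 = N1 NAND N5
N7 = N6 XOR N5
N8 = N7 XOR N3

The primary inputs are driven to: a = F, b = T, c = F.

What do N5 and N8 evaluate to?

N5 = T, N8 = F

N1 = b XNOR c = T XNOR F = F
N2 = N1 NAND a = F NAND F = T
N3 = b NAND N2 = T NAND T = F
N5 = a NOR c = F NOR F = T
N6 = N1 NAND N5 = F NAND T = T
N7 = N6 XOR N5 = T XOR T = F
N8 = N7 XOR N3 = F XOR F = F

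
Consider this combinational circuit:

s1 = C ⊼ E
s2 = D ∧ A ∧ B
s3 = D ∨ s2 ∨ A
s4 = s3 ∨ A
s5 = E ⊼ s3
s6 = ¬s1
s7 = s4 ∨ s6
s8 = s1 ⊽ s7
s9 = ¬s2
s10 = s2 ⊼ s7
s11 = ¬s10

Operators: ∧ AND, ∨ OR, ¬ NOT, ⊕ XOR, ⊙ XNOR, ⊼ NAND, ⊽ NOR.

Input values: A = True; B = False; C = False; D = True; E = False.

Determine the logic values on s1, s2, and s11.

s1 = True, s2 = False, s11 = False

s1 = C NAND E = False NAND False = True
s2 = D AND A AND B = True AND True AND False = False
s3 = D OR s2 OR A = True OR False OR True = True
s4 = s3 OR A = True OR True = True
s6 = NOT s1 = NOT True = False
s7 = s4 OR s6 = True OR False = True
s10 = s2 NAND s7 = False NAND True = True
s11 = NOT s10 = NOT True = False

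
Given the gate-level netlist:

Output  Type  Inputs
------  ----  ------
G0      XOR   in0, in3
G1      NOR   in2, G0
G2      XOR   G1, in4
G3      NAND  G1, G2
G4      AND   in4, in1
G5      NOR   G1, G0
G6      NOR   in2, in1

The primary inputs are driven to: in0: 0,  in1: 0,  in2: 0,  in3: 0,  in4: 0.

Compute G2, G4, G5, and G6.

G0 = in0 XOR in3 = 0 XOR 0 = 0
G1 = in2 NOR G0 = 0 NOR 0 = 1
G2 = G1 XOR in4 = 1 XOR 0 = 1
G4 = in4 AND in1 = 0 AND 0 = 0
G5 = G1 NOR G0 = 1 NOR 0 = 0
G6 = in2 NOR in1 = 0 NOR 0 = 1

G2 = 1; G4 = 0; G5 = 0; G6 = 1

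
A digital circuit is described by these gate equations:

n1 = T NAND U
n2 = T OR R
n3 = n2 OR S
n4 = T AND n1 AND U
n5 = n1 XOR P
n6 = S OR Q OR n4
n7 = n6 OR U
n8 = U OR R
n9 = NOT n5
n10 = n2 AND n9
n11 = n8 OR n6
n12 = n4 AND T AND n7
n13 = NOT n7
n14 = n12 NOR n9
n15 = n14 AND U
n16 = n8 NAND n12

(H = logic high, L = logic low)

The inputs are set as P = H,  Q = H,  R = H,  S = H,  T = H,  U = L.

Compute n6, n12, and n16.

n1 = T NAND U = H NAND L = H
n4 = T AND n1 AND U = H AND H AND L = L
n6 = S OR Q OR n4 = H OR H OR L = H
n7 = n6 OR U = H OR L = H
n8 = U OR R = L OR H = H
n12 = n4 AND T AND n7 = L AND H AND H = L
n16 = n8 NAND n12 = H NAND L = H

n6 = H, n12 = L, n16 = H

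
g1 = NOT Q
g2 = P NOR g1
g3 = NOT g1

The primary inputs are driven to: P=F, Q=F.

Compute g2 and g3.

g1 = NOT Q = NOT F = T
g2 = P NOR g1 = F NOR T = F
g3 = NOT g1 = NOT T = F

g2 = F, g3 = F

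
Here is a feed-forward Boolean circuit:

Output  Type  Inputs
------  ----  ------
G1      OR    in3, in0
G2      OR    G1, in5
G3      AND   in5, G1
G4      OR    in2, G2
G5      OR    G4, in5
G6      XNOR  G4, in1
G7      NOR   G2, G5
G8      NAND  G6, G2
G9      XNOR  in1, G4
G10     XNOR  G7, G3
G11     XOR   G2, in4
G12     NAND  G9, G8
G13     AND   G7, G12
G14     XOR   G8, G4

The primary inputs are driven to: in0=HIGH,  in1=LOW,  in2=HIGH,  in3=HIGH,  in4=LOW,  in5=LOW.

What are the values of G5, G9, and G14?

G1 = in3 OR in0 = HIGH OR HIGH = HIGH
G2 = G1 OR in5 = HIGH OR LOW = HIGH
G4 = in2 OR G2 = HIGH OR HIGH = HIGH
G5 = G4 OR in5 = HIGH OR LOW = HIGH
G6 = G4 XNOR in1 = HIGH XNOR LOW = LOW
G8 = G6 NAND G2 = LOW NAND HIGH = HIGH
G9 = in1 XNOR G4 = LOW XNOR HIGH = LOW
G14 = G8 XOR G4 = HIGH XOR HIGH = LOW

G5 = HIGH, G9 = LOW, G14 = LOW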